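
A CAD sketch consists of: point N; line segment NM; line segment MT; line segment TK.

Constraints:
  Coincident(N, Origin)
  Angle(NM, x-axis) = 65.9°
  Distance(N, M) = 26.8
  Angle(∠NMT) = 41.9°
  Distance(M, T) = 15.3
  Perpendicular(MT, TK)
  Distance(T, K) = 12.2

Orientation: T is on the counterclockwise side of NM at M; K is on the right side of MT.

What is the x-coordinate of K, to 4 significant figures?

-7.996

N is at the origin; NM runs at 65.9° with length 26.8, so M = 26.8·(cos 65.9°, sin 65.9°) = (10.94, 24.46). ∠NMT = 41.9°, so MT runs at 65.9° + (180° − 41.9°) = 204.0° from the x-axis; with |MT| = 15.3, T = M + 15.3·(cos 204.0°, sin 204.0°) = (-3.034, 18.24). MT is perpendicular to TK; with |TK| = 12.2 on the right of MT, K = T + 12.2·(-0.4067, 0.9135) = (-7.996, 29.39). So K.x = -7.996.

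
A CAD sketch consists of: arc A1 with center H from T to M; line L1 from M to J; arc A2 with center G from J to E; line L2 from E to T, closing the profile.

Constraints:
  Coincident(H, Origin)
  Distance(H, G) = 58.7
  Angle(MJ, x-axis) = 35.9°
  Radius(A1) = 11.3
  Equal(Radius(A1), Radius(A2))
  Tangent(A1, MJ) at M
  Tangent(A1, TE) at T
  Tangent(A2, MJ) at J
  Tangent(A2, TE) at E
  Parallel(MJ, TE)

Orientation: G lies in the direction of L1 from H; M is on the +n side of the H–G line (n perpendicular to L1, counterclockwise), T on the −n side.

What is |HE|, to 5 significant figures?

59.778

The slot axis is L1's direction at 35.9°, so u = (cos 35.9°, sin 35.9°) = (0.81004, 0.58637) and n = (−sin 35.9°, cos 35.9°) = (-0.58637, 0.81004). H is at the origin and G lies 58.7 along u from H, so G = 58.7·u = (47.549, 34.420). Tangency of A1 to both parallel lines with radius 11.3 puts M and T at H ± 11.3·n: M = (-6.6260, 9.1535), T = (6.6260, -9.1535). Equal radii place J and E the same way about G: J = G + 11.3·n = (40.923, 43.574), E = G − 11.3·n = (54.175, 25.267). Then |HE| = |E − H| = 59.778.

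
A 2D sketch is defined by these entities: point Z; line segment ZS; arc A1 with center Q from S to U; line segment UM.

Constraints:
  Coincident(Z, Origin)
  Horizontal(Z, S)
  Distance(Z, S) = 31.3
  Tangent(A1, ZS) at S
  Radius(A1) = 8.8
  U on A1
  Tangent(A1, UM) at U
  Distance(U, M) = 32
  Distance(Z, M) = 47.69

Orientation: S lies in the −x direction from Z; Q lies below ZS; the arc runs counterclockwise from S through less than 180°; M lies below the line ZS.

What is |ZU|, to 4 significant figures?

41.15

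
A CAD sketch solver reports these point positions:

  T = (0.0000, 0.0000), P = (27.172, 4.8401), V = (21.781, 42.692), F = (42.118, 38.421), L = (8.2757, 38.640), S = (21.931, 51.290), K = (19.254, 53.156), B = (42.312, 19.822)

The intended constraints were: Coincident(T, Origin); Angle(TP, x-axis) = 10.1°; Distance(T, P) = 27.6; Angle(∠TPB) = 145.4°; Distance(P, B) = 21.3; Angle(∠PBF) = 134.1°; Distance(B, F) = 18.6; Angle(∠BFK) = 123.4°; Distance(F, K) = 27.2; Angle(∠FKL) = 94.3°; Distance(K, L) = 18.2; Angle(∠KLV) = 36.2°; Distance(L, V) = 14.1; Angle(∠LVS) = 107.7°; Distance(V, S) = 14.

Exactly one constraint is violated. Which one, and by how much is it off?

Distance(V, S) = 14 — off by 5.40.

T = (0.00, 0.00) ✓; TP at 10.10° ✓; |TP| = 27.60 ✓; ∠TPB = 145.4° ✓; |PB| = 21.30 ✓; ∠PBF = 134.1° ✓; |BF| = 18.60 ✓; ∠BFK = 123.4° ✓; |FK| = 27.20 ✓; ∠FKL = 94.30° ✓; |KL| = 18.20 ✓; ∠KLV = 36.20° ✓; |LV| = 14.10 ✓; ∠LVS = 107.7° ✓; |VS| = 8.599 ✗.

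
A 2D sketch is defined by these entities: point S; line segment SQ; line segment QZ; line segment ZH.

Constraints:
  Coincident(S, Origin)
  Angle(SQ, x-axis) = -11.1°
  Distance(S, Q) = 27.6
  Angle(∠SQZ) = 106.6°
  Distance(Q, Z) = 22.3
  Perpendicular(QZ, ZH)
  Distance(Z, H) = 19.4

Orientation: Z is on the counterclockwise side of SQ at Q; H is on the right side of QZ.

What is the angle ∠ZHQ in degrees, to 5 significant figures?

48.978°

S is at the origin; SQ runs at -11.1° with length 27.6, so Q = 27.6·(cos -11.1°, sin -11.1°) = (27.084, -5.3136). ∠SQZ = 106.6°, so QZ runs at -11.1° + (180° − 106.6°) = 62.300° from the x-axis; with |QZ| = 22.3, Z = Q + 22.3·(cos 62.300°, sin 62.300°) = (37.450, 14.431). QZ is perpendicular to ZH; with |ZH| = 19.4 on the right of QZ, H = Z + 19.4·(0.88539, -0.46484) = (54.626, 5.4127). Then cos ∠ZHQ = HZ·HQ / (|HZ||HQ|), giving 48.978°.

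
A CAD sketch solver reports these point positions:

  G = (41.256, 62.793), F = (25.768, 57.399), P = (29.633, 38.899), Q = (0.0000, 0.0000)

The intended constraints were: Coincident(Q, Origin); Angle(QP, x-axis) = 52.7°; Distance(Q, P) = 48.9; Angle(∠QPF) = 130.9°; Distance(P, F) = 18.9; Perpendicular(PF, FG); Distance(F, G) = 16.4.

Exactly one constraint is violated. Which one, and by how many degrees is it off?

Perpendicular(PF, FG) — off by 7.40°.

Q = (0.00, 0.00) ✓; QP at 52.70° ✓; |QP| = 48.90 ✓; ∠QPF = 130.9° ✓; |PF| = 18.90 ✓; ∠(PF, FG) = 82.60° ✗; |FG| = 16.40 ✓.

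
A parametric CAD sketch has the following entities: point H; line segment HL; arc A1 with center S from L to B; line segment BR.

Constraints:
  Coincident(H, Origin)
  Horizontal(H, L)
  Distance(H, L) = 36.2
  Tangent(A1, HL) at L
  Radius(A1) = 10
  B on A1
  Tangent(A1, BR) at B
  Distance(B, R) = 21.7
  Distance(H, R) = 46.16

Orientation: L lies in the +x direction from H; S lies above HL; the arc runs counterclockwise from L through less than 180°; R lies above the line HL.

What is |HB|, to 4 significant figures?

47.08

Checks: |SL| = 10.00 ✓; |SB| = 10.00 ✓; ∠(SB, BR) = 90.00° ✓; |BR| = 21.70 ✓; |HR| = 46.16 ✓.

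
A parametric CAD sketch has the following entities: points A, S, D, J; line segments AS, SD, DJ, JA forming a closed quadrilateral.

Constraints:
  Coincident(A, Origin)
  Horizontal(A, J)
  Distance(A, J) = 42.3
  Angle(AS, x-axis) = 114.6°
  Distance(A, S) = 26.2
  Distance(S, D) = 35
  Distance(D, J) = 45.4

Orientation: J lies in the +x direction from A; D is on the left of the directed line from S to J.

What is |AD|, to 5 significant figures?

44.585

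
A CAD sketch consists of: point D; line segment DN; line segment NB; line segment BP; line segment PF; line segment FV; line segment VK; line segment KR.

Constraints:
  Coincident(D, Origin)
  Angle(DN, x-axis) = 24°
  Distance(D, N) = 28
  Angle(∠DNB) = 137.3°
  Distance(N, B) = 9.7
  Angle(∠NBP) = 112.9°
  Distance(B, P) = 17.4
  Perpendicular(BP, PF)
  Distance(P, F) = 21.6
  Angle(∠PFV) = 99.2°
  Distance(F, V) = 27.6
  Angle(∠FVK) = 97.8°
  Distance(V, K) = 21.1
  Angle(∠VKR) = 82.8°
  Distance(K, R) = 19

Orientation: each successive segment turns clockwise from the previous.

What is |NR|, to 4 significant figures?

9.064

D is at the origin; DN runs at 24.0° with length 28.0, so N = (25.58, 11.39). ∠DNB = 137.3° gives NB at -18.70° from the x-axis; with |NB| = 9.7, B = (34.77, 8.279). ∠NBP = 112.9° gives BP at -85.80° from the x-axis; with |BP| = 17.4, P = (36.04, -9.075). The perpendicularity gives PF at right angles to BP, so PF runs at -175.8°; with |PF| = 21.6, F = (14.50, -10.66). ∠PFV = 99.2° gives FV at 103.4° from the x-axis; with |FV| = 27.6, V = (8.103, 16.19). ∠FVK = 97.8° gives VK at 21.20° from the x-axis; with |VK| = 21.1, K = (27.78, 23.82). ∠VKR = 82.8° gives KR at -76.00° from the x-axis; with |KR| = 19.0, R = (32.37, 5.387). Then |NR| = |R − N| = 9.064.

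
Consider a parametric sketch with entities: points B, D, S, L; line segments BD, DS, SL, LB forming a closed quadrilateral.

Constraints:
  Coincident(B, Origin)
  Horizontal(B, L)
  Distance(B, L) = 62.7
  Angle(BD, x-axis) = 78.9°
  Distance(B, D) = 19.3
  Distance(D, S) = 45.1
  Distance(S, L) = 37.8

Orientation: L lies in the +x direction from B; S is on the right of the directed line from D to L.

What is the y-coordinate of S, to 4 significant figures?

-18.07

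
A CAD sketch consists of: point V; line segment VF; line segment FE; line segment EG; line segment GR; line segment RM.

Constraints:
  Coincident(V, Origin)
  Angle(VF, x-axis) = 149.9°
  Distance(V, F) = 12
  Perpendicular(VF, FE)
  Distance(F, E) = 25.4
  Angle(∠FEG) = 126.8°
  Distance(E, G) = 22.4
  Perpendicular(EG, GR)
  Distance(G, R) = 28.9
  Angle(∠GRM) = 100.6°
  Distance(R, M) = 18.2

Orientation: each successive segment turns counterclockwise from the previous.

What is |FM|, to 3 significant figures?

23.0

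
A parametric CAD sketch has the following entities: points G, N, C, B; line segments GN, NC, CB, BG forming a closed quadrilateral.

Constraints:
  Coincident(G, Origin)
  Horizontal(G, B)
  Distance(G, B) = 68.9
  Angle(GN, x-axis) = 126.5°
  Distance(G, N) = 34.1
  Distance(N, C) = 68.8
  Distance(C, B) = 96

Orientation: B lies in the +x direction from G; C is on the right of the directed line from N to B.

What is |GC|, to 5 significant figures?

44.988

Checks: G = (0.00, 0.00) ✓; |NC| = 68.80 ✓; |CB| = 96.00 ✓.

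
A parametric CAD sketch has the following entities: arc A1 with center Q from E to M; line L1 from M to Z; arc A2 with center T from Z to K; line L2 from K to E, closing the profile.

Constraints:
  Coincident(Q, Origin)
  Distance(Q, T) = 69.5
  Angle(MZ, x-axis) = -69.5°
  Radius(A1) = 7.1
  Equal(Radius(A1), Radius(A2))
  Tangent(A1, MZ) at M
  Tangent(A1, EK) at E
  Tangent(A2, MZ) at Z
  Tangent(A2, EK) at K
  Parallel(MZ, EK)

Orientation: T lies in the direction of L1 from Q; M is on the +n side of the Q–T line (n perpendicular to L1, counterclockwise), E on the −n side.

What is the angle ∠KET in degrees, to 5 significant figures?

5.8330°

The slot axis is L1's direction at -69.5°, so u = (cos -69.5°, sin -69.5°) = (0.35021, -0.93667) and n = (−sin -69.5°, cos -69.5°) = (0.93667, 0.35021). Q is at the origin and T lies 69.5 along u from Q, so T = 69.5·u = (24.339, -65.099). Tangency of A1 to both parallel lines with radius 7.1 puts M and E at Q ± 7.1·n: M = (6.6504, 2.4865), E = (-6.6504, -2.4865). Equal radii place Z and K the same way about T: Z = T + 7.1·n = (30.990, -62.612), K = T − 7.1·n = (17.689, -67.585). Then cos ∠KET = EK·ET / (|EK||ET|), giving 5.8330°.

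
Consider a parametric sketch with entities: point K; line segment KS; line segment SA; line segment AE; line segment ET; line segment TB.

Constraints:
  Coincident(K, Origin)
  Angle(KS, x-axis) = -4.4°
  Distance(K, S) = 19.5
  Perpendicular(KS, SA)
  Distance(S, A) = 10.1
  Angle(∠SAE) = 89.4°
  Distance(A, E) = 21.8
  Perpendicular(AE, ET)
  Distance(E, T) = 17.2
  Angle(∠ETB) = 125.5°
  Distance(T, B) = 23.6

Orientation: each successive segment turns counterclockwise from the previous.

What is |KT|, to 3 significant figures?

7.63

K is at the origin; KS runs at -4.4° with length 19.5, so S = (19.4, -1.50). The perpendicularity gives SA at right angles to KS, so SA runs at 85.6°; with |SA| = 10.1, A = (20.2, 8.57). ∠SAE = 89.4° gives AE at 176° from the x-axis; with |AE| = 21.8, E = (-1.53, 10.0). AE is perpendicular to ET, so ET runs at -93.8°; with |ET| = 17.2, T = (-2.67, -7.14). Then |KT| = |T − K| = 7.63.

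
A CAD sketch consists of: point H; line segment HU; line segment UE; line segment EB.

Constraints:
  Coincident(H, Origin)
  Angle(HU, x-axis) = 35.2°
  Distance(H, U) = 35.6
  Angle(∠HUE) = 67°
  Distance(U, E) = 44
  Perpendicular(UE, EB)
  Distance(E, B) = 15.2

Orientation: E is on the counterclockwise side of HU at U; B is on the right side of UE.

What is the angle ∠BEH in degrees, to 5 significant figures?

137.44°

H is at the origin; HU runs at 35.2° with length 35.6, so U = 35.6·(cos 35.2°, sin 35.2°) = (29.090, 20.521). ∠HUE = 67.0°, so UE runs at 35.2° + (180° − 67.0°) = 148.20° from the x-axis; with |UE| = 44.0, E = U + 44.0·(cos 148.20°, sin 148.20°) = (-8.3049, 43.707). UE is perpendicular to EB; with |EB| = 15.2 on the right of UE, B = E + 15.2·(0.52696, 0.84989) = (-0.29519, 56.625). Then cos ∠BEH = EB·EH / (|EB||EH|), giving 137.44°.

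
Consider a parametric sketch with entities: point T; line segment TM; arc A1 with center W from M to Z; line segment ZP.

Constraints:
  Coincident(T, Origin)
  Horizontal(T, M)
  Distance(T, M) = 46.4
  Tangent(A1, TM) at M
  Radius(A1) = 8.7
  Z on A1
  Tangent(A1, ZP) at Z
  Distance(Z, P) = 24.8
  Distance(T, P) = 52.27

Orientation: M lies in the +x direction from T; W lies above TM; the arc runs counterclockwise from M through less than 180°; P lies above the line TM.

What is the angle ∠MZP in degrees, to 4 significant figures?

117.9°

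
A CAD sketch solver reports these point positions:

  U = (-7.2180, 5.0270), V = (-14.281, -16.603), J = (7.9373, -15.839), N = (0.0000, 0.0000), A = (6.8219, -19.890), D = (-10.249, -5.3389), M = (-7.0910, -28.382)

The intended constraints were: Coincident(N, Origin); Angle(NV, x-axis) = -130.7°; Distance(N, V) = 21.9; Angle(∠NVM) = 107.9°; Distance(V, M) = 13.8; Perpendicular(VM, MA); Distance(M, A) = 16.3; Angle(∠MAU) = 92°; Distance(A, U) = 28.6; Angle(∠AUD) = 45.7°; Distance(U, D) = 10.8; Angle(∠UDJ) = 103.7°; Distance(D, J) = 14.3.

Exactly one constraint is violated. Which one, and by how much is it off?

Distance(D, J) = 14.3 — off by 6.70.

N = (0.00, 0.00) ✓; NV at -130.7° ✓; |NV| = 21.90 ✓; ∠NVM = 107.9° ✓; |VM| = 13.80 ✓; ∠(VM, MA) = 90.00° ✓; |MA| = 16.30 ✓; ∠MAU = 92.00° ✓; |AU| = 28.60 ✓; ∠AUD = 45.70° ✓; |UD| = 10.80 ✓; ∠UDJ = 103.7° ✓; |DJ| = 21.00 ✗.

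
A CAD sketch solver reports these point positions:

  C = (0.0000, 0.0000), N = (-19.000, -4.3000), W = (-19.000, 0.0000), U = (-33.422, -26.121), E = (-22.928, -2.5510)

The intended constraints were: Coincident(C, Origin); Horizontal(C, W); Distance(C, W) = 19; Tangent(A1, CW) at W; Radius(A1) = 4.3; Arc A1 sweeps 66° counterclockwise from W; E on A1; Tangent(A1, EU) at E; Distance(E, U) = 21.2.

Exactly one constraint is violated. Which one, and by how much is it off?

Distance(E, U) = 21.2 — off by 4.60.

C = (0.00, 0.00) ✓; C.y = 0.00, W.y = 0.00 ✓; |CW| = 19.00 ✓; ∠(NW, WC) = 90.00° ✓; |NW| = 4.300 ✓; bearing(N→E) − bearing(N→W) = 66.00° ✓; |NE| = 4.300 ✓; ∠(NE, EU) = 90.00° ✓; |EU| = 25.80 ✗.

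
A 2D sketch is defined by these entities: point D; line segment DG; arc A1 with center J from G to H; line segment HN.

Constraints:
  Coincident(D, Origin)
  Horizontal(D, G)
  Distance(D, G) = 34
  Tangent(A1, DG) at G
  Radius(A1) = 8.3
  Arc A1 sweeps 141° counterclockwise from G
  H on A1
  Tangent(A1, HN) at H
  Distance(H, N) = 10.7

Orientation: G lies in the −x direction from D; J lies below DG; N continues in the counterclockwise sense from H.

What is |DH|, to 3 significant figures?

41.9

D is at the origin; D and G share the same y with |DG| = 34.0 and G on the −x side, so G = (-34.0, 0.00). Tangency of A1 to DG means the radius JG is perpendicular to DG, so J = G + (0, -8.3) = (-34.0, -8.30). On A1, G sits at bearing 90° from J; a 141° counterclockwise sweep puts H at bearing 231°, so H = J + 8.3·(cos 231°, sin 231°) = (-39.2, -14.8). Then |DH| = |H − D| = 41.9.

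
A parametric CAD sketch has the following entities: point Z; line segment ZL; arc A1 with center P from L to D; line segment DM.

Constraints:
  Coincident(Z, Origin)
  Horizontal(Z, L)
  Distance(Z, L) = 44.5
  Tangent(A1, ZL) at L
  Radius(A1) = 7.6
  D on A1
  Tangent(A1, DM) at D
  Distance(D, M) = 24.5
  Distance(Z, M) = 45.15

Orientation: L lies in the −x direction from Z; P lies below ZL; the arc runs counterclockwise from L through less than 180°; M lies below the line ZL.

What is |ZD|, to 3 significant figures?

51.6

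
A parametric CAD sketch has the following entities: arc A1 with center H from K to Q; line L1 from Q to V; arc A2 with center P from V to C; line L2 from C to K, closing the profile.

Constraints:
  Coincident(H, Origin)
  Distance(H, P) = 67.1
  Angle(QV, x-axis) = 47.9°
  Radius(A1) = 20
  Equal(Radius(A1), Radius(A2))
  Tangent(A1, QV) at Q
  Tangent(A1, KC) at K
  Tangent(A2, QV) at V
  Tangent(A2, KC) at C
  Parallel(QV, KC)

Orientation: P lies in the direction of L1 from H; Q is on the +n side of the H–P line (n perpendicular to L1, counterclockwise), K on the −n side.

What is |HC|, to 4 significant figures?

70.02

The slot axis is L1's direction at 47.9°, so u = (cos 47.9°, sin 47.9°) = (0.6704, 0.7420) and n = (−sin 47.9°, cos 47.9°) = (-0.7420, 0.6704). H is at the origin and P lies 67.1 along u from H, so P = 67.1·u = (44.99, 49.79). Tangency of A1 to both parallel lines with radius 20.0 puts Q and K at H ± 20.0·n: Q = (-14.84, 13.41), K = (14.84, -13.41). Equal radii place V and C the same way about P: V = P + 20.0·n = (30.15, 63.20), C = P − 20.0·n = (59.83, 36.38). Then |HC| = |C − H| = 70.02.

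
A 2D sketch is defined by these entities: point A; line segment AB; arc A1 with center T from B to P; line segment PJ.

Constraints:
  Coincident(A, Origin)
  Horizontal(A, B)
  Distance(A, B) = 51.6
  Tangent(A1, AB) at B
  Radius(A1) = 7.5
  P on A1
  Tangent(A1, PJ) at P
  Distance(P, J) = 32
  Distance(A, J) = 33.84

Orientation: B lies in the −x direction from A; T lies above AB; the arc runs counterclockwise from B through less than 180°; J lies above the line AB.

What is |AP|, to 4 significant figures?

46.42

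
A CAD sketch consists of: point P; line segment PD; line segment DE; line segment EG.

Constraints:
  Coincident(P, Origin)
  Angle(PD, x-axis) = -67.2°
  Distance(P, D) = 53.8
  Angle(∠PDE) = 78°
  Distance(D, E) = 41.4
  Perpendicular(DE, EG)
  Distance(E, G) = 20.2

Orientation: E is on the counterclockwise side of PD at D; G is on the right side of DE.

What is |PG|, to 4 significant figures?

78.84

P is at the origin; PD runs at -67.2° with length 53.8, so D = 53.8·(cos -67.2°, sin -67.2°) = (20.85, -49.60). ∠PDE = 78.0°, so DE runs at -67.2° + (180° − 78.0°) = 34.80° from the x-axis; with |DE| = 41.4, E = D + 41.4·(cos 34.80°, sin 34.80°) = (54.84, -25.97). The perpendicularity gives EG at right angles to DE; with |EG| = 20.2 on the right of DE, G = E + 20.2·(0.5707, -0.8211) = (66.37, -42.56). Then |PG| = |G − P| = 78.84.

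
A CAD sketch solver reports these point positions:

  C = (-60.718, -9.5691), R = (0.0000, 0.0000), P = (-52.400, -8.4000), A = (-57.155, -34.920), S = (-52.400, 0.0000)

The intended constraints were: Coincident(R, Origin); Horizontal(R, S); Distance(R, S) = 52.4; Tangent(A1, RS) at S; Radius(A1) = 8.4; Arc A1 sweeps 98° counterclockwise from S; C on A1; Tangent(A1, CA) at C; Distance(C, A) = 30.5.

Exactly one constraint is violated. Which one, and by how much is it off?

Distance(C, A) = 30.5 — off by 4.90.

R = (0.00, 0.00) ✓; R.y = 0.00, S.y = 0.00 ✓; |RS| = 52.40 ✓; ∠(PS, SR) = 90.00° ✓; |PS| = 8.400 ✓; bearing(P→C) − bearing(P→S) = 98.00° ✓; |PC| = 8.400 ✓; ∠(PC, CA) = 90.00° ✓; |CA| = 25.60 ✗.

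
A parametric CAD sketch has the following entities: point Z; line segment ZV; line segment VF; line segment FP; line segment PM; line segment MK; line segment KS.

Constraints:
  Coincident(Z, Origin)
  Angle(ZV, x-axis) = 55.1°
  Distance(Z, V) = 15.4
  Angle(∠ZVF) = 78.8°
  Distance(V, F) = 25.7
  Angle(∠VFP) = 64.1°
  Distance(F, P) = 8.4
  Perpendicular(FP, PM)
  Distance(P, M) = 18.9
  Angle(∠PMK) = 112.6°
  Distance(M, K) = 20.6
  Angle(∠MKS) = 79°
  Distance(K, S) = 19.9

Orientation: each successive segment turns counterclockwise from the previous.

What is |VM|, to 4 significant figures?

5.078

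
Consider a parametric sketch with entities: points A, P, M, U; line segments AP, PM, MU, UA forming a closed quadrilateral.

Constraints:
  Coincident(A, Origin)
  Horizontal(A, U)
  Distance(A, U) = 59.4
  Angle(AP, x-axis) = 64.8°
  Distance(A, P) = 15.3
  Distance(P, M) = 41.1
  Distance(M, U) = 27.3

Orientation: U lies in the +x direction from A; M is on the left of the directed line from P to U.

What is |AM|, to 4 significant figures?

52.18

Checks: |PM| = 41.10 ✓; |MU| = 27.30 ✓.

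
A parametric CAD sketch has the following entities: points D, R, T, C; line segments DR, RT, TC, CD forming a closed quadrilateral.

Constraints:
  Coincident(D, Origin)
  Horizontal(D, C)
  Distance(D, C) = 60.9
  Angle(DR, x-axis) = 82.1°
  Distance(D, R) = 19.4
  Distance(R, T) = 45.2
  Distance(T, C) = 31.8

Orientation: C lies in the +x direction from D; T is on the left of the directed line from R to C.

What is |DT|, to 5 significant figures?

54.899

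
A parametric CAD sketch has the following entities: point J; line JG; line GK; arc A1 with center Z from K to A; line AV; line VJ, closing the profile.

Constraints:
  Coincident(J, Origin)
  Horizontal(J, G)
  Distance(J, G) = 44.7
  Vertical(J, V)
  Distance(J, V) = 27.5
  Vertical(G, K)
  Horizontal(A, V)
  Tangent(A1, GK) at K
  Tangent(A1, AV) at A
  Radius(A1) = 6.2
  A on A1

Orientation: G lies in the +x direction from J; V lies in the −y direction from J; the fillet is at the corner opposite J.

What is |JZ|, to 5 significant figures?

43.999

J is at the origin; JG is horizontal with |JG| = 44.7 and G on the +x side, so G = (44.700, 0.0000). J and V share the same x with |JV| = 27.5 and V on the −y side, so V = (0.0000, -27.500). The virtual corner opposite J is at (44.700, -27.500). The tangent condition forces ZK to be normal to GK and the tangent condition forces ZA to be normal to AV, with radius 6.2, so the center Z sits 6.2 in from both sides at Z = (38.500, -21.300). Then |JZ| = |Z − J| = 43.999.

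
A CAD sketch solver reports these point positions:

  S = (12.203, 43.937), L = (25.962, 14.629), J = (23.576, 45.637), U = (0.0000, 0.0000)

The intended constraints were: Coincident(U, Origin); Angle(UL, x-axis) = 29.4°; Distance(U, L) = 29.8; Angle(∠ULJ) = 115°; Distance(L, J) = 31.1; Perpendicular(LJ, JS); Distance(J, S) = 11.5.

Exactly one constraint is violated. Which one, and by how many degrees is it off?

Perpendicular(LJ, JS) — off by 4.10°.

U = (0.00, 0.00) ✓; UL at 29.40° ✓; |UL| = 29.80 ✓; ∠ULJ = 115.0° ✓; |LJ| = 31.10 ✓; ∠(LJ, JS) = 94.10° ✗; |JS| = 11.50 ✓.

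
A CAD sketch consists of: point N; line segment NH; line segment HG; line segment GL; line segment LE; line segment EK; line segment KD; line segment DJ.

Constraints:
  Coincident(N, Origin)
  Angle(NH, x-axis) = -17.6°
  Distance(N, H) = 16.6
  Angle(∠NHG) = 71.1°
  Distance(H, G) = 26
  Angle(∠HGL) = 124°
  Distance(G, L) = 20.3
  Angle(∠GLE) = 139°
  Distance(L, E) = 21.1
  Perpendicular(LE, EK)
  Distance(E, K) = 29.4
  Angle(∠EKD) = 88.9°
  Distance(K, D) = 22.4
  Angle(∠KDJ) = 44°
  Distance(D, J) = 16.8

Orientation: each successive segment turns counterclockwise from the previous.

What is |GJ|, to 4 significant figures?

26.67

N is at the origin; NH runs at -17.6° with length 16.6, so H = (15.82, -5.019). ∠NHG = 71.1° gives HG at 91.30° from the x-axis; with |HG| = 26.0, G = (15.23, 20.97). ∠HGL = 124.0° gives GL at 147.3° from the x-axis; with |GL| = 20.3, L = (-1.850, 31.94). ∠GLE = 139.0° gives LE at -171.7° from the x-axis; with |LE| = 21.1, E = (-22.73, 28.89). LE is perpendicular to EK, so EK runs at -81.70°; with |EK| = 29.4, K = (-18.48, -0.1971). ∠EKD = 88.9° gives KD at 9.400° from the x-axis; with |KD| = 22.4, D = (3.615, 3.461). ∠KDJ = 44.0° gives DJ at 145.4° from the x-axis; with |DJ| = 16.8, J = (-10.21, 13.00). Then |GJ| = |J − G| = 26.67.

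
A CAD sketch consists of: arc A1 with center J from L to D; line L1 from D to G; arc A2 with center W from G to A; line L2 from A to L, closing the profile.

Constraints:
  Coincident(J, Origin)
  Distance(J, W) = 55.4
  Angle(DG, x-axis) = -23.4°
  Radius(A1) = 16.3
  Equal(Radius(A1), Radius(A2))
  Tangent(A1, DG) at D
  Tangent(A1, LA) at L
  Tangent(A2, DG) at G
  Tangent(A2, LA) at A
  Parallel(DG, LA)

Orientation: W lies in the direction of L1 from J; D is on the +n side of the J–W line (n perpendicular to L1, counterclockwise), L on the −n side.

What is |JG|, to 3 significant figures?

57.7

The slot axis is L1's direction at -23.4°, so u = (cos -23.4°, sin -23.4°) = (0.918, -0.397) and n = (−sin -23.4°, cos -23.4°) = (0.397, 0.918). J is at the origin and W lies 55.4 along u from J, so W = 55.4·u = (50.8, -22.0). Tangency of A1 to both parallel lines with radius 16.3 puts D and L at J ± 16.3·n: D = (6.47, 15.0), L = (-6.47, -15.0). Equal radii place G and A the same way about W: G = W + 16.3·n = (57.3, -7.04), A = W − 16.3·n = (44.4, -37.0). Then |JG| = |G − J| = 57.7.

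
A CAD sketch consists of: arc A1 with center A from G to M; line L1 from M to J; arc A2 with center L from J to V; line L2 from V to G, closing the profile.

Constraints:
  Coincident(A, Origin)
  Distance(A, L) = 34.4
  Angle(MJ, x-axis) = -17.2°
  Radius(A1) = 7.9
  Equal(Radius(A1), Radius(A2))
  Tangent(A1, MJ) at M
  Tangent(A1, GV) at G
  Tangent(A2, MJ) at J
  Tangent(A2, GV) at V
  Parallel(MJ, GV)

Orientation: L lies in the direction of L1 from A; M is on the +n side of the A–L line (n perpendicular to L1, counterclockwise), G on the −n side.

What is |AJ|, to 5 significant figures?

35.295

The slot axis is L1's direction at -17.2°, so u = (cos -17.2°, sin -17.2°) = (0.95528, -0.29571) and n = (−sin -17.2°, cos -17.2°) = (0.29571, 0.95528). A is at the origin and L lies 34.4 along u from A, so L = 34.4·u = (32.862, -10.172). Tangency of A1 to both parallel lines with radius 7.9 puts M and G at A ± 7.9·n: M = (2.3361, 7.5467), G = (-2.3361, -7.5467). Equal radii place J and V the same way about L: J = L + 7.9·n = (35.198, -2.6257), V = L − 7.9·n = (30.525, -17.719). Then |AJ| = |J − A| = 35.295.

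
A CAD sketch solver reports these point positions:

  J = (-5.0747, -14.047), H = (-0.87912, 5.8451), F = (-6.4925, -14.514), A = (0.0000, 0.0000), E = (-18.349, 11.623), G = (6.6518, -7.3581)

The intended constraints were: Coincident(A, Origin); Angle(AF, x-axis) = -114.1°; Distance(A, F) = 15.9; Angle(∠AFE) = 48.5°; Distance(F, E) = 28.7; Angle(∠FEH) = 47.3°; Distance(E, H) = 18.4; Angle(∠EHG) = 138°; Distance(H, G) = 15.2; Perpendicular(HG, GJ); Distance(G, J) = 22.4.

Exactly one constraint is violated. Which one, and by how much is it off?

Distance(G, J) = 22.4 — off by 8.90.

A = (0.00, 0.00) ✓; AF at -114.1° ✓; |AF| = 15.90 ✓; ∠AFE = 48.50° ✓; |FE| = 28.70 ✓; ∠FEH = 47.30° ✓; |EH| = 18.40 ✓; ∠EHG = 138.0° ✓; |HG| = 15.20 ✓; ∠(HG, GJ) = 90.00° ✓; |GJ| = 13.50 ✗.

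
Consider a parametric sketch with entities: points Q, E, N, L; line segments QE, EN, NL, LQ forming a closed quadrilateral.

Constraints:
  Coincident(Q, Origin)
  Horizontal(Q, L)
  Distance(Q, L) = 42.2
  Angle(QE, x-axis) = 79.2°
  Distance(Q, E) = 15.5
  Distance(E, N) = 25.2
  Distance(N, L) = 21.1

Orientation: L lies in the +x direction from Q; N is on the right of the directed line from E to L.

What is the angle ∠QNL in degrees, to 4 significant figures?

168.6°

Checks: |EN| = 25.20 ✓; |NL| = 21.10 ✓.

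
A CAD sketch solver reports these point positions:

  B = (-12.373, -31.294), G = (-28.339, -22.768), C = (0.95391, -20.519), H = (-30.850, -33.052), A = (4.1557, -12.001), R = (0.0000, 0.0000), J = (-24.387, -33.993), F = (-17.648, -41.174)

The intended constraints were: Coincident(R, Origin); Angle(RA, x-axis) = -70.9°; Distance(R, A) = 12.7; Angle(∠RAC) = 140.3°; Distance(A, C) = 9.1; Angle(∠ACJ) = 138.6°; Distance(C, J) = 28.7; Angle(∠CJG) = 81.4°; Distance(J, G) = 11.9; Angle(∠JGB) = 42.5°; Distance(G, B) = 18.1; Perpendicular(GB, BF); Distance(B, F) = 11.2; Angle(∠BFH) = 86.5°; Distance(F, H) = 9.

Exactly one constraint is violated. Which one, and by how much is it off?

Distance(F, H) = 9 — off by 6.50.

R = (0.00, 0.00) ✓; RA at -70.90° ✓; |RA| = 12.70 ✓; ∠RAC = 140.3° ✓; |AC| = 9.100 ✓; ∠ACJ = 138.6° ✓; |CJ| = 28.70 ✓; ∠CJG = 81.40° ✓; |JG| = 11.90 ✓; ∠JGB = 42.50° ✓; |GB| = 18.10 ✓; ∠(GB, BF) = 90.00° ✓; |BF| = 11.20 ✓; ∠BFH = 86.50° ✓; |FH| = 15.50 ✗.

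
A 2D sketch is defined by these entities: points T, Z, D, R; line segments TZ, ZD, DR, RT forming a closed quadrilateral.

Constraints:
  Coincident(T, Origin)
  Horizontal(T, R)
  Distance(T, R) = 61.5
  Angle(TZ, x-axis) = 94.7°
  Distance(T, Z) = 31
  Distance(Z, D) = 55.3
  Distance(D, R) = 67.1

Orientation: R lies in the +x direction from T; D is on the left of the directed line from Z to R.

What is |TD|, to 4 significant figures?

76.46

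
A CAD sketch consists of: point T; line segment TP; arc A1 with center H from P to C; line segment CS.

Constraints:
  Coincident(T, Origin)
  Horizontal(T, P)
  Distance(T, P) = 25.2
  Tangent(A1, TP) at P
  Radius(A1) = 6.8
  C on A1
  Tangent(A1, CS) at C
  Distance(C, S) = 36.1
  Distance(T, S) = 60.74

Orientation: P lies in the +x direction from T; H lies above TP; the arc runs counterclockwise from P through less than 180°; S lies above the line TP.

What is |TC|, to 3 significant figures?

31.0

Checks: T = (0.00, 0.00) ✓; |HC| = 6.800 ✓; ∠(HC, CS) = 90.00° ✓; |CS| = 36.10 ✓; |TS| = 60.74 ✓.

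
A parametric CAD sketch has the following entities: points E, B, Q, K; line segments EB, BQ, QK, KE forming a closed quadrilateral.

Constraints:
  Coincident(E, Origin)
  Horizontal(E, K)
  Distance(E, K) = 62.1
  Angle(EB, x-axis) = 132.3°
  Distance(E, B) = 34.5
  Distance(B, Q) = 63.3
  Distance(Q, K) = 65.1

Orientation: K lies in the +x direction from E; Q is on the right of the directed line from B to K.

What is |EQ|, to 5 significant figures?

31.561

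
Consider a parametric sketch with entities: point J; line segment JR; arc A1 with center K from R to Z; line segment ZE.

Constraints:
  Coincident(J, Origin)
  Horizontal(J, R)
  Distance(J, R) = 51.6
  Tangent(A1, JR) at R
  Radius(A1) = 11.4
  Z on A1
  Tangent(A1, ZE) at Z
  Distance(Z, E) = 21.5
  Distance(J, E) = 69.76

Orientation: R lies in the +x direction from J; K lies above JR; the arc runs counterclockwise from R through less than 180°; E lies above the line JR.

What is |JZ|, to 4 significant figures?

64.17

J is at the origin; JR is horizontal with |JR| = 51.6 and R on the +x side, so R = (51.60, 0.000). A1 meets JR tangentially, so KR is at right angles to JR, so K = R + (0, 11.4) = (51.60, 11.40). Since KZ ⟂ ZE (tangency), |KE| = √(11.4² + 21.5²) = 24.34 regardless of where Z sits on A1. So E lies on both circle(J, 69.76) and circle(K, 24.34); the above-JR intersection is E = (61.00, 33.85). Z is the foot of the tangent from E: Z = (62.95, 12.44).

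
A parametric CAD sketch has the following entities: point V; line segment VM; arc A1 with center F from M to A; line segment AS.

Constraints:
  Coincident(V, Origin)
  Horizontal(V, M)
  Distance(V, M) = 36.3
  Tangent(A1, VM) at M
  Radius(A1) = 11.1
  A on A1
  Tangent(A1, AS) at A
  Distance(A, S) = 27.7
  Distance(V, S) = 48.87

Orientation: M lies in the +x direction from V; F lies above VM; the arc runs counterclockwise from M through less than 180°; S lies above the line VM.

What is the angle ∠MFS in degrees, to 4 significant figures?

164.4°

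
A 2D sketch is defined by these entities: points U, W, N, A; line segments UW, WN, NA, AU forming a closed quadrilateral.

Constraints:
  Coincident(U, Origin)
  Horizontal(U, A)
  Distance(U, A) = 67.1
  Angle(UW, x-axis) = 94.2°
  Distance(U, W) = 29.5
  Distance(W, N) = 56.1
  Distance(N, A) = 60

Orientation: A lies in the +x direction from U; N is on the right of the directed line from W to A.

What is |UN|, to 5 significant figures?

27.697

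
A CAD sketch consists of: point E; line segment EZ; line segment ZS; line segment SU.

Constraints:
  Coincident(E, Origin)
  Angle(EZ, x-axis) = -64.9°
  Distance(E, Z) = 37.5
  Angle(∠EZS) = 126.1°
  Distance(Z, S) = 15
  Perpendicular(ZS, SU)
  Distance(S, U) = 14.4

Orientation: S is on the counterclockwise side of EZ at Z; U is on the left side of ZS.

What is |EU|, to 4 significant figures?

40.36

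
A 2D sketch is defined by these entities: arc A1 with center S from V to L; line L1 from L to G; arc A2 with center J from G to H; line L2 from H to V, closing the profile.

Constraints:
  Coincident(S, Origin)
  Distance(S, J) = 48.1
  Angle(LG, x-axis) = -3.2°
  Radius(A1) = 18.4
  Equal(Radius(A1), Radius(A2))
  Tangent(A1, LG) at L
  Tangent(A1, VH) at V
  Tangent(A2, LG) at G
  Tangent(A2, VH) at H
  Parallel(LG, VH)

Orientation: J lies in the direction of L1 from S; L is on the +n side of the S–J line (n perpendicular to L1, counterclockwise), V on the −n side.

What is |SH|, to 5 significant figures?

51.499

The slot axis is L1's direction at -3.2°, so u = (cos -3.2°, sin -3.2°) = (0.99844, -0.055822) and n = (−sin -3.2°, cos -3.2°) = (0.055822, 0.99844). S is at the origin and J lies 48.1 along u from S, so J = 48.1·u = (48.025, -2.6850). Tangency of A1 to both parallel lines with radius 18.4 puts L and V at S ± 18.4·n: L = (1.0271, 18.371), V = (-1.0271, -18.371). Equal radii place G and H the same way about J: G = J + 18.4·n = (49.052, 15.686), H = J − 18.4·n = (46.998, -21.056). Then |SH| = |H − S| = 51.499.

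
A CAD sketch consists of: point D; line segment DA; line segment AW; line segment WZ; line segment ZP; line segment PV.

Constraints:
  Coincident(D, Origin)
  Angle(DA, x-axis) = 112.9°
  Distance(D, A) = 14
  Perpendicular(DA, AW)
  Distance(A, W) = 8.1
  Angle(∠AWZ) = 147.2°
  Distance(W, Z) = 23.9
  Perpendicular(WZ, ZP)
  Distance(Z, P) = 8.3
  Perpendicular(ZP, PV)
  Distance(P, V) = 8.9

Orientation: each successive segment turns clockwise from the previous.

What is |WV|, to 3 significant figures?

17.1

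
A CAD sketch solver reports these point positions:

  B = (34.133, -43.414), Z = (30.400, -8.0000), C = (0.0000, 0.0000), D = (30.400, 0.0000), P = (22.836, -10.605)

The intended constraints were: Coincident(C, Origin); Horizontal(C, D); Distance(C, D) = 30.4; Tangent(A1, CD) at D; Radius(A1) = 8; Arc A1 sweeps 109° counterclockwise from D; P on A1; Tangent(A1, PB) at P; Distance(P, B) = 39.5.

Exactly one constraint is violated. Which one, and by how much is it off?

Distance(P, B) = 39.5 — off by 4.80.

C = (0.00, 0.00) ✓; C.y = 0.00, D.y = 0.00 ✓; |CD| = 30.40 ✓; ∠(ZD, DC) = 90.00° ✓; |ZD| = 8.000 ✓; bearing(Z→P) − bearing(Z→D) = 109.0° ✓; |ZP| = 8.000 ✓; ∠(ZP, PB) = 90.00° ✓; |PB| = 34.70 ✗.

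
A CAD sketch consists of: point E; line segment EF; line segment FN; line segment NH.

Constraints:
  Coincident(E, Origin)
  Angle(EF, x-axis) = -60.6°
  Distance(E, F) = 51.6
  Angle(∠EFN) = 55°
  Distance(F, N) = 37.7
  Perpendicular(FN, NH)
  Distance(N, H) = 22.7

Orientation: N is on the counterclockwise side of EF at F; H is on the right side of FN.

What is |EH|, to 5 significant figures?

65.472

∠EFN = 55.0°, so FN runs at -60.6° + (180° − 55.0°) = 64.400° from the x-axis; with |FN| = 37.7, N = F + 37.7·(cos 64.400°, sin 64.400°) = (41.620, -10.956). The perpendicularity gives NH at right angles to FN; with |NH| = 22.7 on the right of FN, H = N + 22.7·(0.90183, -0.43209) = (62.092, -20.764). Then |EH| = |H − E| = 65.472.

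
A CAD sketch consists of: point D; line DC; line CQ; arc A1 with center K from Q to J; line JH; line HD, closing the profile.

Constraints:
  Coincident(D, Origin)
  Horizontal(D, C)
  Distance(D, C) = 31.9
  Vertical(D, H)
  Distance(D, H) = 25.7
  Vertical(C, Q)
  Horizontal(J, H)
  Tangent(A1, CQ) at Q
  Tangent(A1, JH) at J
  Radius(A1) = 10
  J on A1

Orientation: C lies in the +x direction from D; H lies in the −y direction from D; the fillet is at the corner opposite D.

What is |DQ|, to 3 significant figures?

35.6

D is at the origin; DC is horizontal with |DC| = 31.9 and C on the +x side, so C = (31.9, 0.00). DH is vertical with |DH| = 25.7 and H on the −y side, so H = (0.00, -25.7). The virtual corner opposite D is at (31.9, -25.7). The tangent condition forces KQ to be normal to CQ and since A1 is tangent to JH there, KJ ⟂ JH, with radius 10.0, so the center K sits 10.0 in from both sides at K = (21.9, -15.7). That places the tangent points at Q = (31.9, -15.7) on CQ and J = (21.9, -25.7) on JH. Then |DQ| = |Q − D| = 35.6.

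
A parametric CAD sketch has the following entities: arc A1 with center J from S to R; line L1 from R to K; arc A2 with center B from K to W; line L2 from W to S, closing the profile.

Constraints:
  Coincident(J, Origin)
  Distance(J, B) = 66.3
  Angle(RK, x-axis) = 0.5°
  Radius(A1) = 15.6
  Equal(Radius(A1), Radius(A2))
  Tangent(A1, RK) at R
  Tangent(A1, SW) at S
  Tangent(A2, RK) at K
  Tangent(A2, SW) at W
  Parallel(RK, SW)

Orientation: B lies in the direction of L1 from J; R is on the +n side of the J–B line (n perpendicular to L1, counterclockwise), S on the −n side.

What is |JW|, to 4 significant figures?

68.11

The slot axis is L1's direction at 0.5°, so u = (cos 0.5°, sin 0.5°) = (1.000, 0.008727) and n = (−sin 0.5°, cos 0.5°) = (-0.008727, 1.000). J is at the origin and B lies 66.3 along u from J, so B = 66.3·u = (66.30, 0.5786). Tangency of A1 to both parallel lines with radius 15.6 puts R and S at J ± 15.6·n: R = (-0.1361, 15.60), S = (0.1361, -15.60). Equal radii place K and W the same way about B: K = B + 15.6·n = (66.16, 16.18), W = B − 15.6·n = (66.43, -15.02). Then |JW| = |W − J| = 68.11.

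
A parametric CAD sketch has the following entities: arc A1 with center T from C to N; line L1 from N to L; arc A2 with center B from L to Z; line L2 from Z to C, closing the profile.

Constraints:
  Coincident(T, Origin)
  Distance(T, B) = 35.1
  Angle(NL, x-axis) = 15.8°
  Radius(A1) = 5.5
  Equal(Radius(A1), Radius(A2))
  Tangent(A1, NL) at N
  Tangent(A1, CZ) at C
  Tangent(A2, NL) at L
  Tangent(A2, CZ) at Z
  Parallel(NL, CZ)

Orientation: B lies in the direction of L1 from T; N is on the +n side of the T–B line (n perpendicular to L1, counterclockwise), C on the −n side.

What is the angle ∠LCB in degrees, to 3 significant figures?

8.49°

The slot axis is L1's direction at 15.8°, so u = (cos 15.8°, sin 15.8°) = (0.962, 0.272) and n = (−sin 15.8°, cos 15.8°) = (-0.272, 0.962). T is at the origin and B lies 35.1 along u from T, so B = 35.1·u = (33.8, 9.56). Tangency of A1 to both parallel lines with radius 5.5 puts N and C at T ± 5.5·n: N = (-1.50, 5.29), C = (1.50, -5.29). Equal radii place L and Z the same way about B: L = B + 5.5·n = (32.3, 14.8), Z = B − 5.5·n = (35.3, 4.26). Then cos ∠LCB = CL·CB / (|CL||CB|), giving 8.49°.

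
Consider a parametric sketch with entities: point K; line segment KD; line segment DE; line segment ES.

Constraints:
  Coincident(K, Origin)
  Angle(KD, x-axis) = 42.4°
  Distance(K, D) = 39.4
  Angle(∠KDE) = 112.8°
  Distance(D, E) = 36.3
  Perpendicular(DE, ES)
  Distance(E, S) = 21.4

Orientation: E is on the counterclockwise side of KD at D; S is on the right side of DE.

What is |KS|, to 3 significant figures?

77.4

K is at the origin; KD runs at 42.4° with length 39.4, so D = 39.4·(cos 42.4°, sin 42.4°) = (29.1, 26.6). ∠KDE = 112.8°, so DE runs at 42.4° + (180° − 112.8°) = 110° from the x-axis; with |DE| = 36.3, E = D + 36.3·(cos 110°, sin 110°) = (16.9, 60.8). The perpendicularity gives ES at right angles to DE; with |ES| = 21.4 on the right of DE, S = E + 21.4·(0.942, 0.335) = (37.1, 67.9). Then |KS| = |S − K| = 77.4.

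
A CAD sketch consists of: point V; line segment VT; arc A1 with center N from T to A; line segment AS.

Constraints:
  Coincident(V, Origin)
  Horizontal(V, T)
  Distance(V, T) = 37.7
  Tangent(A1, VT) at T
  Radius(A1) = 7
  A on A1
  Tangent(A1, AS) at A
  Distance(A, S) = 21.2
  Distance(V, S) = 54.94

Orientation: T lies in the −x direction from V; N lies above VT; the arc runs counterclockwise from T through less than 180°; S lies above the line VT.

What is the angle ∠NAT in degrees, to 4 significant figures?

22.22°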